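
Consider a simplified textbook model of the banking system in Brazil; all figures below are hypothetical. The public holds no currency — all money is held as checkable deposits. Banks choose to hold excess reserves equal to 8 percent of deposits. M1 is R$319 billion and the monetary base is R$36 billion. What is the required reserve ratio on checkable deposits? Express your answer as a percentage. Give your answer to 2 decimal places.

Using m = M/MB = 319/36 ≈ 8.861111. Since m = (1 + c)/(c + rr + e), the denominator satisfies c + rr + e = (1 + c)/m = (1 + 0) / 8.861111 ≈ 0.112853.
With c = 0 and e = 0.08, the required reserve ratio on checkable deposits is 0.112853 − 0 − 0.08 = 0.032853.

3.29%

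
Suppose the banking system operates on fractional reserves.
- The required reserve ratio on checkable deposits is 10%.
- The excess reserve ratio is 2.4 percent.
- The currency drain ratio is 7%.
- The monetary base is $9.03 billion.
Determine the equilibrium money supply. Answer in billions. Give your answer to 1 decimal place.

The money multiplier is m = (1 + c) / (rr + e + c) = (1 + 0.07) / (0.1 + 0.024 + 0.07) ≈ 5.5155.
So M = m × MB = 5.5155 × 9.03 ≈ 49.805 billion.

$49.8 billion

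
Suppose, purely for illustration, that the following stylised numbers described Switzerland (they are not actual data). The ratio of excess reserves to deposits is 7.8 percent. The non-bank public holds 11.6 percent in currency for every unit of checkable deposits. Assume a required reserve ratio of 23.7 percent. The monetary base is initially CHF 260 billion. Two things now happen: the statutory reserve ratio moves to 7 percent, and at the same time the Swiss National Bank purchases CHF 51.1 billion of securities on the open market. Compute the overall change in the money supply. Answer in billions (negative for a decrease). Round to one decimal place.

CHF 641.9 billion

Before: m₁ = (1 + 0.116) / (0.237 + 0.078 + 0.116) ≈ 2.58933, MB₁ = 260, so M₁ = 2.58933 × 260 = 673.2258 billion.
After: m₂ = (1 + 0.116) / (0.07 + 0.078 + 0.116) ≈ 4.22727, MB₂ = 260 + 51.1 = 311.1, so M₂ = 4.22727 × 311.1 ≈ 1315.1037 billion.
ΔM = M₂ − M₁ = 1315.1037 − 673.2258 = 641.8779 billion.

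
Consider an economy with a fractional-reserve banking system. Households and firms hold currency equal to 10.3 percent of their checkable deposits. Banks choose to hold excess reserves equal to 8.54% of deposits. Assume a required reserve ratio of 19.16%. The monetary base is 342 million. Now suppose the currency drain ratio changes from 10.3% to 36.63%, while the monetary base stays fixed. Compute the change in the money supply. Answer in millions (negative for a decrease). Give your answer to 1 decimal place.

Initially m₁ = (1 + 0.103) / (0.1916 + 0.0854 + 0.103) ≈ 2.90263, so M₁ = 2.90263 × 342 ≈ 992.6995 million.
After the change m₂ = (1 + 0.3663) / (0.1916 + 0.0854 + 0.3663) ≈ 2.12389, so M₂ = 2.12389 × 342 ≈ 726.3704 million.
ΔM = M₂ − M₁ = 726.3704 − 992.6995 = -266.3291 million.

-266.3 million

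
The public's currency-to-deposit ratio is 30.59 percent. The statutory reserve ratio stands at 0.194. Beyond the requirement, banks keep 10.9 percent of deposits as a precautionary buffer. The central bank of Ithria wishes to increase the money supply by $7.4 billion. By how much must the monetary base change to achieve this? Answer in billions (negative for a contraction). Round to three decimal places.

$3.450 billion

The money multiplier is m = (1 + c) / (rr + e + c) = (1 + 0.3059) / (0.194 + 0.109 + 0.3059) ≈ 2.14469.
ΔMB = ΔM / m = (+7.4) / 2.14469 ≈ 3.4504 billion.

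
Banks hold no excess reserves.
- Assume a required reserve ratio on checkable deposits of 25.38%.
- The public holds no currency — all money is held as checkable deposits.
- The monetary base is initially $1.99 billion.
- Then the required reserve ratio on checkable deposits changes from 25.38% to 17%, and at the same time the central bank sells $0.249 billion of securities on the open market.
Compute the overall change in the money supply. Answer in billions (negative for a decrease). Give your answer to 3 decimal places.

Before: m₁ = 1 / (0.2538) ≈ 3.94011, MB₁ = 1.99, so M₁ = 3.94011 × 1.99 ≈ 7.8408 billion.
After: m₂ = 1 / (0.17) ≈ 5.88235, MB₂ = 1.99 − 0.249 = 1.741, so M₂ = 5.88235 × 1.741 ≈ 10.2412 billion.
ΔM = M₂ − M₁ = 10.2412 − 7.8408 = 2.4004 billion.

$2.400 billion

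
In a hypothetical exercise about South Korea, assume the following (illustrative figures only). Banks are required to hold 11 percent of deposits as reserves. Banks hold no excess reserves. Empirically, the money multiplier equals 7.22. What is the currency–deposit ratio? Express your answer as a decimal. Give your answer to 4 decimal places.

0.0331

Using m = 7.22. From m = (1 + c)/(c + rr + e), rearranging gives 1 + c = m·(c + rr + e), so c·(1 − m) = m·(rr + e) − 1.
Hence c = [m·(rr + e) − 1]/(1 − m) = [7.22 × (0.11 + 0) − 1] / (1 − 7.22) ≈ 0.033087.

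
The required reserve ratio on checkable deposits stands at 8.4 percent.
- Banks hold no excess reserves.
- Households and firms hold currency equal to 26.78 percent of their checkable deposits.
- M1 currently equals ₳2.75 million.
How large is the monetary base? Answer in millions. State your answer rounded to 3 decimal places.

The money multiplier is m = (1 + c) / (rr + c) = (1 + 0.2678) / (0.084 + 0.2678) ≈ 3.60375.
MB = M / m = 2.75 / 3.60375 ≈ 0.7631 million.

₳0.763 million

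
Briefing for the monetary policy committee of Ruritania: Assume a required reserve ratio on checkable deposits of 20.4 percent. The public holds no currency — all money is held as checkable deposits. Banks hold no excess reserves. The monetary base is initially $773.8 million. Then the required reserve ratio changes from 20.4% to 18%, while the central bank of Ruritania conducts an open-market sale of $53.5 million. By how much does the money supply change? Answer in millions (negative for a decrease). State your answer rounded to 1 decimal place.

$208.5 million

Before: m₁ = 1 / (0.204) ≈ 4.90196, MB₁ = 773.8, so M₁ = 4.90196 × 773.8 ≈ 3793.1366 million.
After: m₂ = 1 / (0.18) ≈ 5.55556, MB₂ = 773.8 − 53.5 = 720.3, so M₂ = 5.55556 × 720.3 ≈ 4001.6699 million.
ΔM = M₂ − M₁ = 4001.6699 − 3793.1366 = 208.5333 million.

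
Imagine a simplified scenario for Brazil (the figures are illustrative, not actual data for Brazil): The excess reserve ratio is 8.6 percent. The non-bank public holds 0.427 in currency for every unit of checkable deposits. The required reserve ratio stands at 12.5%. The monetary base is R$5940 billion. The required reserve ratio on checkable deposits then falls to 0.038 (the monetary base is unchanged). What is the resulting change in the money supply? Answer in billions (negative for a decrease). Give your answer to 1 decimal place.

R$2097.8 billion

Initially m₁ = (1 + 0.427) / (0.125 + 0.086 + 0.427) ≈ 2.236677, so M₁ = 2.236677 × 5940 ≈ 13285.8614 billion.
After the change m₂ = (1 + 0.427) / (0.038 + 0.086 + 0.427) ≈ 2.589837, so M₂ = 2.589837 × 5940 ≈ 15383.6318 billion.
ΔM = M₂ − M₁ = 15383.6318 − 13285.8614 = 2097.7704 billion.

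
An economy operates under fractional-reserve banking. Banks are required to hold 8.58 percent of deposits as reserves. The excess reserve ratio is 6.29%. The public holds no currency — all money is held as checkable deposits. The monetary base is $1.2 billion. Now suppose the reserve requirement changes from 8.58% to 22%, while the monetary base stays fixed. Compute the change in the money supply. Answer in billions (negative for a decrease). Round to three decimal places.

Initially m₁ = 1 / (0.0858 + 0.0629) ≈ 6.72495, so M₁ = 6.72495 × 1.2 ≈ 8.0699 billion.
After the change m₂ = 1 / (0.22 + 0.0629) ≈ 3.53482, so M₂ = 3.53482 × 1.2 ≈ 4.2418 billion.
ΔM = M₂ − M₁ = 4.2418 − 8.0699 = -3.8281 billion.

-3.828 billion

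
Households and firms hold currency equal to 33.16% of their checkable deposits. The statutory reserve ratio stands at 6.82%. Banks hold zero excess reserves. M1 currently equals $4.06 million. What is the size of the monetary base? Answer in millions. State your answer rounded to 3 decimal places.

$1.219 million

The money multiplier is m = (1 + c) / (rr + c) = (1 + 0.3316) / (0.0682 + 0.3316) ≈ 3.33067.
MB = M / m = 4.06 / 3.33067 ≈ 1.219 million.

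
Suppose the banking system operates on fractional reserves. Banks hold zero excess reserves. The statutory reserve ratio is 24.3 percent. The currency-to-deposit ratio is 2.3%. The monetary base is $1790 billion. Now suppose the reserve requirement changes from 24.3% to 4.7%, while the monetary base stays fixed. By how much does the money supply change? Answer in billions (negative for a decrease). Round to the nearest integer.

$19275 billion

Initially m₁ = (1 + 0.023) / (0.243 + 0.023) ≈ 3.84586, so M₁ = 3.84586 × 1790 = 6884.0894 billion.
After the change m₂ = (1 + 0.023) / (0.047 + 0.023) ≈ 14.61429, so M₂ = 14.61429 × 1790 = 26159.5791 billion.
ΔM = M₂ − M₁ = 26159.5791 − 6884.0894 = 19275.4897 billion.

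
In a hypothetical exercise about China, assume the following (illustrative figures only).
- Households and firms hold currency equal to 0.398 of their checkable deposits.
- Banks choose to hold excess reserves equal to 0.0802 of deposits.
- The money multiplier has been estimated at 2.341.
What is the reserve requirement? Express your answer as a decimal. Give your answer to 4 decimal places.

0.1190

Using m = 2.341. Since m = (1 + c)/(c + rr + e), the denominator satisfies c + rr + e = (1 + c)/m = (1 + 0.398) / 2.341 ≈ 0.597181.
With c = 0.398 and e = 0.0802, the reserve requirement is 0.597181 − 0.398 − 0.0802 = 0.118981.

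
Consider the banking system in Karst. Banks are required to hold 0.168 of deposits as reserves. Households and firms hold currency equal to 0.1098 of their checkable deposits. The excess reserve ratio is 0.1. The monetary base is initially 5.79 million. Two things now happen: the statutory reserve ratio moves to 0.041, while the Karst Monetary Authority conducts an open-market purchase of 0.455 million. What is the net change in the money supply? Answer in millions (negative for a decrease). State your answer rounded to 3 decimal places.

Before: m₁ = (1 + 0.1098) / (0.168 + 0.1 + 0.1098) ≈ 2.93753, MB₁ = 5.79, so M₁ = 2.93753 × 5.79 ≈ 17.0083 million.
After: m₂ = (1 + 0.1098) / (0.041 + 0.1 + 0.1098) ≈ 4.42504, MB₂ = 5.79 + 0.455 = 6.245, so M₂ = 4.42504 × 6.245 ≈ 27.6344 million.
ΔM = M₂ − M₁ = 27.6344 − 17.0083 = 10.6261 million.

10.626 million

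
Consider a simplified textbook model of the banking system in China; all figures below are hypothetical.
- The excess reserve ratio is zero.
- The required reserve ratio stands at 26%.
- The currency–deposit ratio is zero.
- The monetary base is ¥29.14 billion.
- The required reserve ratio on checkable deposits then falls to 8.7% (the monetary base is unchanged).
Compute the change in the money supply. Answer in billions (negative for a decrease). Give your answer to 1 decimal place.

Initially m₁ = 1 / (0.26) ≈ 3.8462, so M₁ = 3.8462 × 29.14 ≈ 112.0783 billion.
After the change m₂ = 1 / (0.087) ≈ 11.4943, so M₂ = 11.4943 × 29.14 ≈ 334.9439 billion.
ΔM = M₂ − M₁ = 334.9439 − 112.0783 = 222.8656 billion.

¥222.9 billion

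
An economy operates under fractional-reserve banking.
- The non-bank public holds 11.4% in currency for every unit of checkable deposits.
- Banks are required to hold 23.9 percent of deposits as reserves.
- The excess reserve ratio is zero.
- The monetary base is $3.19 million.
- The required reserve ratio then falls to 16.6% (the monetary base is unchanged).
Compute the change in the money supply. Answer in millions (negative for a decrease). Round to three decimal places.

$2.625 million

Initially m₁ = (1 + 0.114) / (0.239 + 0.114) ≈ 3.15581, so M₁ = 3.15581 × 3.19 ≈ 10.067 million.
After the change m₂ = (1 + 0.114) / (0.166 + 0.114) ≈ 3.97857, so M₂ = 3.97857 × 3.19 ≈ 12.6916 million.
ΔM = M₂ − M₁ = 12.6916 − 10.067 = 2.6246 million.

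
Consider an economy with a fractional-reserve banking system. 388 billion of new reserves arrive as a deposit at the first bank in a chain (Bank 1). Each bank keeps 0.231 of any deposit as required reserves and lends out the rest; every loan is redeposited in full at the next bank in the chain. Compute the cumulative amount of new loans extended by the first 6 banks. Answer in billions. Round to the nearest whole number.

Bank i lends (1 − rr)^i of the original deposit: Bank 1 lends 388·0.7690 = 298.3720, Bank 2 lends 388·0.7690² ≈ 229.4481, and so on.
Summing a geometric series: total = 388·[0.7690·(1 − 0.7690^6) / (1 − 0.7690)] ≈ 1024.5351 billion.

1025 billion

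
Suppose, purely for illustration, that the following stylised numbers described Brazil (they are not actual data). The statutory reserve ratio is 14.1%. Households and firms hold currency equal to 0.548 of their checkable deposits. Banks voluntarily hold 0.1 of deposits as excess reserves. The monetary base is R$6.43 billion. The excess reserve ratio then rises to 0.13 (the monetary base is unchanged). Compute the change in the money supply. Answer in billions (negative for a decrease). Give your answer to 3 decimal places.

Initially m₁ = (1 + 0.548) / (0.141 + 0.1 + 0.548) ≈ 1.96198, so M₁ = 1.96198 × 6.43 ≈ 12.6155 billion.
After the change m₂ = (1 + 0.548) / (0.141 + 0.13 + 0.548) ≈ 1.89011, so M₂ = 1.89011 × 6.43 ≈ 12.1534 billion.
ΔM = M₂ − M₁ = 12.1534 − 12.6155 = -0.4621 billion.

-0.462 billion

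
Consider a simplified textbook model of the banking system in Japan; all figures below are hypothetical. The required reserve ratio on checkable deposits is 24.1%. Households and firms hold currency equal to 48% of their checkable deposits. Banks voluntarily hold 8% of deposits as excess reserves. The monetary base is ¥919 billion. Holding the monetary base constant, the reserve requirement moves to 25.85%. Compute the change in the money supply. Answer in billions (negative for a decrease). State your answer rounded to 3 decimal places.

Initially m₁ = (1 + 0.48) / (0.241 + 0.08 + 0.48) ≈ 1.8476904, so M₁ = 1.8476904 × 919 ≈ 1698.0275 billion.
After the change m₂ = (1 + 0.48) / (0.2585 + 0.08 + 0.48) ≈ 1.8081857, so M₂ = 1.8081857 × 919 ≈ 1661.7227 billion.
ΔM = M₂ − M₁ = 1661.7227 − 1698.0275 = -36.3048 billion.

-36.305 billion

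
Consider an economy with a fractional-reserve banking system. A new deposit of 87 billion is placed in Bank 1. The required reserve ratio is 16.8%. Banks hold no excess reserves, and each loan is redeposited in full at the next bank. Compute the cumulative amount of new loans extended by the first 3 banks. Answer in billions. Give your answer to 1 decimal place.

182.7 billion

Bank i lends (1 − rr)^i of the original deposit: Bank 1 lends 87·0.8320 = 72.3840, Bank 2 lends 87·0.8320² ≈ 60.2235, and so on.
Summing a geometric series: total = 87·[0.8320·(1 − 0.8320^3) / (1 − 0.8320)] ≈ 182.7134 billion.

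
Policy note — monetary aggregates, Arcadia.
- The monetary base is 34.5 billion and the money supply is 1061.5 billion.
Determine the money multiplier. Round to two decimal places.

30.77

The money multiplier is m = M / MB = 1061.5 / 34.5 ≈ 30.76812.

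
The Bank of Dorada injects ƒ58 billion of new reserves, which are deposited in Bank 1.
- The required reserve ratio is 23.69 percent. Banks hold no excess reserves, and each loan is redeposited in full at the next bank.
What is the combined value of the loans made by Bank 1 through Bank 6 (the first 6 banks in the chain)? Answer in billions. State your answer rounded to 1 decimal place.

Bank i lends (1 − rr)^i of the original deposit: Bank 1 lends 58·0.7631 = 44.2598, Bank 2 lends 58·0.7631² ≈ 33.7747, and so on.
Summing a geometric series: total = 58·[0.7631·(1 − 0.7631^6) / (1 − 0.7631)] ≈ 149.9370 billion.

ƒ149.9 billion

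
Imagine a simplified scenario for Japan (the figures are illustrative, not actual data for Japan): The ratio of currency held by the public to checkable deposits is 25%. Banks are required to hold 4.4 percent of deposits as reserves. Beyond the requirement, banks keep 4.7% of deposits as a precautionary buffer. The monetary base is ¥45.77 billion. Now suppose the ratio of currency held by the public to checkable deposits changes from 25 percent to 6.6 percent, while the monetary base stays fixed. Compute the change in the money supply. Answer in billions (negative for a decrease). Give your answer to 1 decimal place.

¥143.0 billion

Initially m₁ = (1 + 0.25) / (0.044 + 0.047 + 0.25) ≈ 3.6657, so M₁ = 3.6657 × 45.77 ≈ 167.7791 billion.
After the change m₂ = (1 + 0.066) / (0.044 + 0.047 + 0.066) ≈ 6.7898, so M₂ = 6.7898 × 45.77 ≈ 310.7691 billion.
ΔM = M₂ − M₁ = 310.7691 − 167.7791 = 142.99 billion.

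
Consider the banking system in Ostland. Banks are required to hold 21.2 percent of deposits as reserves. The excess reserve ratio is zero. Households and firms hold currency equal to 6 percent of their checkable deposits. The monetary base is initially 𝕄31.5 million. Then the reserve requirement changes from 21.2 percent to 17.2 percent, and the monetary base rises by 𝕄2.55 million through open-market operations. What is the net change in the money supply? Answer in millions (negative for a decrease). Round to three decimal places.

Before: m₁ = (1 + 0.06) / (0.212 + 0.06) ≈ 3.897059, MB₁ = 31.5, so M₁ = 3.897059 × 31.5 ≈ 122.7574 million.
After: m₂ = (1 + 0.06) / (0.172 + 0.06) ≈ 4.568966, MB₂ = 31.5 + 2.55 = 34.05, so M₂ = 4.568966 × 34.05 ≈ 155.5733 million.
ΔM = M₂ − M₁ = 155.5733 − 122.7574 = 32.8159 million.

𝕄32.816 million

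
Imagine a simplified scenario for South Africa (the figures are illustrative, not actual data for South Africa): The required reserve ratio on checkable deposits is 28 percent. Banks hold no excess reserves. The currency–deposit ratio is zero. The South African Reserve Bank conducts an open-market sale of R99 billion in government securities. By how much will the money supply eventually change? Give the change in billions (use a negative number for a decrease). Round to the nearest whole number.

-354 billion

The simple money multiplier is m = 1/rr = 1/0.28 ≈ 3.5714.
An open-market sale reduces the monetary base by 99 billion, so ΔM = m × ΔMB = 3.5714 × (−99) = -353.5686 billion.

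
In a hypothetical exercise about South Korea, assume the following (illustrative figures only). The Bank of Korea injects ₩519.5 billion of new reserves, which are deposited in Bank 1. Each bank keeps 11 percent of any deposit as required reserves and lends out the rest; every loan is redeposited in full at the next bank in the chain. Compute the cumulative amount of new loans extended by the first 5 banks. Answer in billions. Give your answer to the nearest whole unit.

₩1856 billion

Bank i lends (1 − rr)^i of the original deposit: Bank 1 lends 519.5·0.8900 = 462.3550, Bank 2 lends 519.5·0.8900² ≈ 411.4960, and so on.
Summing a geometric series: total = 519.5·[0.8900·(1 − 0.8900^5) / (1 − 0.8900)] ≈ 1856.1202 billion.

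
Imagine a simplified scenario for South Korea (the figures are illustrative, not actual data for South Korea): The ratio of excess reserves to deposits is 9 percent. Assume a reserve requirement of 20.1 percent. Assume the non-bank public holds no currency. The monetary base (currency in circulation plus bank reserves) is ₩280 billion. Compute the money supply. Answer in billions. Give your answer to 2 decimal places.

₩962.20 billion

The money multiplier is m = 1 / (rr + e) = 1 / (0.201 + 0.09) ≈ 3.436426.
So M = m × MB = 3.436426 × 280 ≈ 962.1993 billion.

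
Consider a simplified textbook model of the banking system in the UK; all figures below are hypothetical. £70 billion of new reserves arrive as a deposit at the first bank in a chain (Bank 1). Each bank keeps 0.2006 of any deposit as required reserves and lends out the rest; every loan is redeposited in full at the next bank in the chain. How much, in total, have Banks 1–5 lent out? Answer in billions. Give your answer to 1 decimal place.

Bank i lends (1 − rr)^i of the original deposit: Bank 1 lends 70·0.7994 = 55.9580, Bank 2 lends 70·0.7994² ≈ 44.7328, and so on.
Summing a geometric series: total = 70·[0.7994·(1 − 0.7994^5) / (1 − 0.7994)] ≈ 187.8880 billion.

£187.9 billion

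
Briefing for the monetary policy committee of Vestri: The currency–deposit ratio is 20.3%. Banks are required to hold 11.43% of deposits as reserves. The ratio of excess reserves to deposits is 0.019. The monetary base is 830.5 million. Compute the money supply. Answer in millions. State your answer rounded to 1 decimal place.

The money multiplier is m = (1 + c) / (rr + e + c) = (1 + 0.203) / (0.1143 + 0.019 + 0.203) ≈ 3.57716.
So M = m × MB = 3.57716 × 830.5 ≈ 2970.8314 million.

2970.8 million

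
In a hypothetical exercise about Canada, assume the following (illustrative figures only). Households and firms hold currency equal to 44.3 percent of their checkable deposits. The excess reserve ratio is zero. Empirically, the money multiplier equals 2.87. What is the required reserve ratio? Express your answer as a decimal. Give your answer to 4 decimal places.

Using m = 2.87. Since m = (1 + c)/(c + rr + e), the denominator satisfies c + rr + e = (1 + c)/m = (1 + 0.443) / 2.87 ≈ 0.502787.
With c = 0.443 and e = 0, the required reserve ratio is 0.502787 − 0.443 − 0 = 0.059787.

0.0598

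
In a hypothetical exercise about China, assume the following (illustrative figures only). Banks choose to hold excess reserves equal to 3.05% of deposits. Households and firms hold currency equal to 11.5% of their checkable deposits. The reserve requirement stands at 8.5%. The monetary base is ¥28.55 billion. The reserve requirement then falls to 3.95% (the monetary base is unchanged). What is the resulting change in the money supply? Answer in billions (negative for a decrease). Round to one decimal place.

¥34.0 billion

Initially m₁ = (1 + 0.115) / (0.085 + 0.0305 + 0.115) ≈ 4.8373, so M₁ = 4.8373 × 28.55 ≈ 138.1049 billion.
After the change m₂ = (1 + 0.115) / (0.0395 + 0.0305 + 0.115) ≈ 6.0270, so M₂ = 6.0270 × 28.55 ≈ 172.0709 billion.
ΔM = M₂ − M₁ = 172.0709 − 138.1049 = 33.966 billion.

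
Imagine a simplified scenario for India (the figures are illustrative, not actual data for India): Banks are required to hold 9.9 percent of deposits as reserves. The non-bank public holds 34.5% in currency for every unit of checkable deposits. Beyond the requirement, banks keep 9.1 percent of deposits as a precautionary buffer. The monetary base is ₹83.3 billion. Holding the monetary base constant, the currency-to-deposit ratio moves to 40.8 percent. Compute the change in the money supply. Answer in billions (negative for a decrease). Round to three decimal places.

-13.287 billion

Initially m₁ = (1 + 0.345) / (0.099 + 0.091 + 0.345) ≈ 2.514019, so M₁ = 2.514019 × 83.3 ≈ 209.4178 billion.
After the change m₂ = (1 + 0.408) / (0.099 + 0.091 + 0.408) ≈ 2.354515, so M₂ = 2.354515 × 83.3 ≈ 196.1311 billion.
ΔM = M₂ − M₁ = 196.1311 − 209.4178 = -13.2867 billion.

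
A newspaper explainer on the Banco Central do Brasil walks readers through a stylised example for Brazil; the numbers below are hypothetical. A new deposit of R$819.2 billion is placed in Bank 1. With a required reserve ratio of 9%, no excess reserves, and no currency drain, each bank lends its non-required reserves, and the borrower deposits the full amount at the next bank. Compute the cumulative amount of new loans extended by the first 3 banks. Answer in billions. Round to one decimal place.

Bank i lends (1 − rr)^i of the original deposit: Bank 1 lends 819.2·0.9100 = 745.4720, Bank 2 lends 819.2·0.9100² ≈ 678.3795, and so on.
Summing a geometric series: total = 819.2·[0.9100·(1 − 0.9100^3) / (1 − 0.9100)] ≈ 2041.1769 billion.

R$2041.2 billion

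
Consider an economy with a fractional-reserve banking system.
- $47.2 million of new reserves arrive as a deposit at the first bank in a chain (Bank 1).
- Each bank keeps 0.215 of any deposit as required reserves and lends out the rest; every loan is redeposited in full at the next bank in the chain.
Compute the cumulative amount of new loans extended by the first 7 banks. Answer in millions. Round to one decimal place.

$140.7 million

Bank i lends (1 − rr)^i of the original deposit: Bank 1 lends 47.2·0.7850 = 37.0520, Bank 2 lends 47.2·0.7850² ≈ 29.0858, and so on.
Summing a geometric series: total = 47.2·[0.7850·(1 − 0.7850^7) / (1 − 0.7850)] ≈ 140.6785 million.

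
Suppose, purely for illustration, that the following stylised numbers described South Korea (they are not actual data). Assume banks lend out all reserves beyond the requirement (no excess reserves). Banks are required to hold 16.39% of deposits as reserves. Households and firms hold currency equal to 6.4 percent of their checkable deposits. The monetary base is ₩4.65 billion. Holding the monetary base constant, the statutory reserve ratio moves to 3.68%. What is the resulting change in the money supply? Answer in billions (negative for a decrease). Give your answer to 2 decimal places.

₩27.37 billion

Initially m₁ = (1 + 0.064) / (0.1639 + 0.064) ≈ 4.6687, so M₁ = 4.6687 × 4.65 ≈ 21.7095 billion.
After the change m₂ = (1 + 0.064) / (0.0368 + 0.064) ≈ 10.5556, so M₂ = 10.5556 × 4.65 ≈ 49.0835 billion.
ΔM = M₂ − M₁ = 49.0835 − 21.7095 = 27.374 billion.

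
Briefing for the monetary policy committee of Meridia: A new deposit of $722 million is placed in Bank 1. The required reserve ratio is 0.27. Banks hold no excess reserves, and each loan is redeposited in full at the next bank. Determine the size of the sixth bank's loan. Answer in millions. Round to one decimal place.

$109.3 million

Each bank lends a fraction (1 − rr) = 0.7300 of the deposit it receives, so Bank 6 receives 722·0.7300^5 and lends 722·0.7300^6 ≈ 109.2633 million.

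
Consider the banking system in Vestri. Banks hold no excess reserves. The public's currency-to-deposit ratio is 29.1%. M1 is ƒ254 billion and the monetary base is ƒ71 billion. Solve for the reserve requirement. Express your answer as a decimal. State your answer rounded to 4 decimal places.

0.0699

Using m = M/MB = 254/71 ≈ 3.577465. Since m = (1 + c)/(c + rr + e), the denominator satisfies c + rr + e = (1 + c)/m = (1 + 0.291) / 3.577465 ≈ 0.360870.
With c = 0.291 and e = 0, the reserve requirement is 0.360870 − 0.291 − 0 = 0.06987.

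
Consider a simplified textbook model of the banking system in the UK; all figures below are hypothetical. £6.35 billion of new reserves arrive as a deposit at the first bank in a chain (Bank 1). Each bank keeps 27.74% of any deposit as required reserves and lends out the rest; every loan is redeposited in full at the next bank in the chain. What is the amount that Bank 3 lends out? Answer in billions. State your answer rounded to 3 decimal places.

£2.396 billion

Each bank lends a fraction (1 − rr) = 0.7226 of the deposit it receives, so Bank 3 receives 6.35·0.7226^2 and lends 6.35·0.7226^3 ≈ 2.3959 billion.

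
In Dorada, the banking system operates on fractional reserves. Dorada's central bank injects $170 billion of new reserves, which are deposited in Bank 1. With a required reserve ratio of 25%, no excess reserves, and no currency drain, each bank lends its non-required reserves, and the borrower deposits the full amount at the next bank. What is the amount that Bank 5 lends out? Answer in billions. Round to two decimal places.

$40.34 billion

Each bank lends a fraction (1 − rr) = 0.7500 of the deposit it receives, so Bank 5 receives 170·0.7500^4 and lends 170·0.7500^5 ≈ 40.3418 billion.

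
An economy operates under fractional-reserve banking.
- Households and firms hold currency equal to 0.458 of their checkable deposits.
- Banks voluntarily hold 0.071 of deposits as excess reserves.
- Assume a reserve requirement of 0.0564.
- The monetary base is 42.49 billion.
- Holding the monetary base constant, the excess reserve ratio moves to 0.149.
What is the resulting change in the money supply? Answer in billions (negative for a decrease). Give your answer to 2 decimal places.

-12.44 billion

Initially m₁ = (1 + 0.458) / (0.0564 + 0.071 + 0.458) ≈ 2.49060, so M₁ = 2.49060 × 42.49 ≈ 105.8256 billion.
After the change m₂ = (1 + 0.458) / (0.0564 + 0.149 + 0.458) ≈ 2.19777, so M₂ = 2.19777 × 42.49 ≈ 93.3832 billion.
ΔM = M₂ − M₁ = 93.3832 − 105.8256 = -12.4424 billion.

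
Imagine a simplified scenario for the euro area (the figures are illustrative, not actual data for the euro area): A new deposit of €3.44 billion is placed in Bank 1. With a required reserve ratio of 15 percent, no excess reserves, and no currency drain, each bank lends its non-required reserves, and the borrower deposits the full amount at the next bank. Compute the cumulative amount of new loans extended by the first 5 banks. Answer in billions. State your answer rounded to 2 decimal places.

Bank i lends (1 − rr)^i of the original deposit: Bank 1 lends 3.44·0.8500 = 2.9240, Bank 2 lends 3.44·0.8500² = 2.4854, and so on.
Summing a geometric series: total = 3.44·[0.8500·(1 − 0.8500^5) / (1 − 0.8500)] ≈ 10.8440 billion.

€10.84 billion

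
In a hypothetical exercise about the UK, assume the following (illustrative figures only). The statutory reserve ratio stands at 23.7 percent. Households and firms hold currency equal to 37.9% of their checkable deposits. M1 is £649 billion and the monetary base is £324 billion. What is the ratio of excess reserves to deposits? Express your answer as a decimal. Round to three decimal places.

0.072

Using m = M/MB = 649/324 ≈ 2.003086. Since m = (1 + c)/(c + rr + e), the denominator satisfies c + rr + e = (1 + c)/m = (1 + 0.379) / 2.003086 ≈ 0.688438.
With c = 0.379 and rr = 0.237, the ratio of excess reserves to deposits is 0.688438 − 0.379 − 0.237 = 0.072438.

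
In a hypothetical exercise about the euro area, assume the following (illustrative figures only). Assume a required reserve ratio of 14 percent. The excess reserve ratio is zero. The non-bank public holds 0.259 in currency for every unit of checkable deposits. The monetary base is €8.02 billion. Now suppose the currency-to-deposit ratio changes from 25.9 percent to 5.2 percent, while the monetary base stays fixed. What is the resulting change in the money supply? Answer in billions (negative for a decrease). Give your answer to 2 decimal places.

Initially m₁ = (1 + 0.259) / (0.14 + 0.259) ≈ 3.1554, so M₁ = 3.1554 × 8.02 ≈ 25.3063 billion.
After the change m₂ = (1 + 0.052) / (0.14 + 0.052) ≈ 5.4792, so M₂ = 5.4792 × 8.02 ≈ 43.9432 billion.
ΔM = M₂ − M₁ = 43.9432 − 25.3063 = 18.6369 billion.

€18.64 billion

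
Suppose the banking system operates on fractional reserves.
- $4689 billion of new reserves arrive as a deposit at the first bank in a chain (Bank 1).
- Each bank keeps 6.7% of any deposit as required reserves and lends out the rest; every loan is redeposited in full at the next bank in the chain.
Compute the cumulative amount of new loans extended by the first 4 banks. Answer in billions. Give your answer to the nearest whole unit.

$15818 billion

Bank i lends (1 − rr)^i of the original deposit: Bank 1 lends 4689·0.9330 = 4374.8370, Bank 2 lends 4689·0.9330² ≈ 4081.7229, and so on.
Summing a geometric series: total = 4689·[0.9330·(1 − 0.9330^4) / (1 − 0.9330)] ≈ 15817.9023 billion.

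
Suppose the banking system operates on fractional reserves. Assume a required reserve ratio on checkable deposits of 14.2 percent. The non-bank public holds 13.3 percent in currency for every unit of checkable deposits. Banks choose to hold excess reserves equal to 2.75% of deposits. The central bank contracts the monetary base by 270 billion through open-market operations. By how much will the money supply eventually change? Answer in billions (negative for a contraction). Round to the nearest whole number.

-1011 billion

The money multiplier is m = (1 + c) / (rr + e + c) = (1 + 0.133) / (0.142 + 0.0275 + 0.133) ≈ 3.7455.
The sale removes 270 billion of base, so ΔM = m × ΔMB = 3.7455 × (−270) = -1011.285 billion.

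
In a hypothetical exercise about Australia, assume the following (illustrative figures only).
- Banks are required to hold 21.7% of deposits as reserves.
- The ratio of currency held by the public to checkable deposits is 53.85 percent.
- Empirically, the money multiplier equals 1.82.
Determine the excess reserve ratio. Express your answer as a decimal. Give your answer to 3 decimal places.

0.090

Using m = 1.82. Since m = (1 + c)/(c + rr + e), the denominator satisfies c + rr + e = (1 + c)/m = (1 + 0.5385) / 1.82 ≈ 0.845330.
With c = 0.5385 and rr = 0.217, the excess reserve ratio is 0.845330 − 0.5385 − 0.217 = 0.08983.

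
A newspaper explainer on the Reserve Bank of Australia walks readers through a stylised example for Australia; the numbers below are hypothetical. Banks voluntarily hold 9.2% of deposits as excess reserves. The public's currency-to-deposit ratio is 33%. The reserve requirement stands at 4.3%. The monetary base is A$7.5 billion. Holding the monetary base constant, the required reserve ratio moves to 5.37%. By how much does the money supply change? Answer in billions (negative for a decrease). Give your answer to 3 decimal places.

-0.483 billion

Initially m₁ = (1 + 0.33) / (0.043 + 0.092 + 0.33) ≈ 2.86022, so M₁ = 2.86022 × 7.5 ≈ 21.4517 billion.
After the change m₂ = (1 + 0.33) / (0.0537 + 0.092 + 0.33) ≈ 2.79588, so M₂ = 2.79588 × 7.5 = 20.9691 billion.
ΔM = M₂ − M₁ = 20.9691 − 21.4517 = -0.4826 billion.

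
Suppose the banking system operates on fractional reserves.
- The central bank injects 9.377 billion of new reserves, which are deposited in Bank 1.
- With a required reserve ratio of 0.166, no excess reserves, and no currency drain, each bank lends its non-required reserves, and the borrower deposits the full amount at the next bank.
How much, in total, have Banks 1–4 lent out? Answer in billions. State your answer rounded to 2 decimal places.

24.32 billion

Bank i lends (1 − rr)^i of the original deposit: Bank 1 lends 9.377·0.8340 ≈ 7.8204, Bank 2 lends 9.377·0.8340² ≈ 6.5222, and so on.
Summing a geometric series: total = 9.377·[0.8340·(1 − 0.8340^4) / (1 − 0.8340)] ≈ 24.3188 billion.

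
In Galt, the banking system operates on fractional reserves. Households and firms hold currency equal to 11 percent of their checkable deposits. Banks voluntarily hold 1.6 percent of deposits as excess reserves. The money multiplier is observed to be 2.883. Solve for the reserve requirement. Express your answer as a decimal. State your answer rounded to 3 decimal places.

0.259

Using m = 2.883. Since m = (1 + c)/(c + rr + e), the denominator satisfies c + rr + e = (1 + c)/m = (1 + 0.11) / 2.883 ≈ 0.385016.
With c = 0.11 and e = 0.016, the reserve requirement is 0.385016 − 0.11 − 0.016 = 0.259016.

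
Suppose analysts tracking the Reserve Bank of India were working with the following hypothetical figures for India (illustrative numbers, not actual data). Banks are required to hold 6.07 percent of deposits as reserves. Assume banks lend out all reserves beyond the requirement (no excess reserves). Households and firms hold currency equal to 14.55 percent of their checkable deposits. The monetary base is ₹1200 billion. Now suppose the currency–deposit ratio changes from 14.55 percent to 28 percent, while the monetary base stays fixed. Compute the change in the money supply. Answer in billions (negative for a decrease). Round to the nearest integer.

Initially m₁ = (1 + 0.1455) / (0.0607 + 0.1455) ≈ 5.55529, so M₁ = 5.55529 × 1200 = 6666.348 billion.
After the change m₂ = (1 + 0.28) / (0.0607 + 0.28) ≈ 3.75697, so M₂ = 3.75697 × 1200 = 4508.364 billion.
ΔM = M₂ − M₁ = 4508.364 − 6666.348 = -2157.984 billion.

-2158 billion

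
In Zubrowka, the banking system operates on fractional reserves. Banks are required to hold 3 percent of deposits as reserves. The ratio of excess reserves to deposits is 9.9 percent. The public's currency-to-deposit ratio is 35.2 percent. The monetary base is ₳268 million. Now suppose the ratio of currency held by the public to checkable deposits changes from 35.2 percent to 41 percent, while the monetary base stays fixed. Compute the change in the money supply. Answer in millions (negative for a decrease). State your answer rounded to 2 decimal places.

Initially m₁ = (1 + 0.352) / (0.03 + 0.099 + 0.352) ≈ 2.810811, so M₁ = 2.810811 × 268 ≈ 753.2973 million.
After the change m₂ = (1 + 0.41) / (0.03 + 0.099 + 0.41) ≈ 2.615955, so M₂ = 2.615955 × 268 ≈ 701.0759 million.
ΔM = M₂ − M₁ = 701.0759 − 753.2973 = -52.2214 million.

-52.22 million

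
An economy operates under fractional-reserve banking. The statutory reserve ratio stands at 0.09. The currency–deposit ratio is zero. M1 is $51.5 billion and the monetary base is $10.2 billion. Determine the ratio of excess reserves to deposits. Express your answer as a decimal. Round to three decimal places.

Using m = M/MB = 51.5/10.2 ≈ 5.049020. Since m = (1 + c)/(c + rr + e), the denominator satisfies c + rr + e = (1 + c)/m = (1 + 0) / 5.049020 ≈ 0.198058.
With c = 0 and rr = 0.09, the ratio of excess reserves to deposits is 0.198058 − 0 − 0.09 = 0.108058.

0.108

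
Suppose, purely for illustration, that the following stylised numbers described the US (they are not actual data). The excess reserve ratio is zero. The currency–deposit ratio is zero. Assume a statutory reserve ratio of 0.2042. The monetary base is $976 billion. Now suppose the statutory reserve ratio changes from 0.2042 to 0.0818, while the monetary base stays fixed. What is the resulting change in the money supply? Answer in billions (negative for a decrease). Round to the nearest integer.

$7152 billion

Initially m₁ = 1 / (0.2042) ≈ 4.8972, so M₁ = 4.8972 × 976 = 4779.6672 billion.
After the change m₂ = 1 / (0.0818) ≈ 12.2249, so M₂ = 12.2249 × 976 = 11931.5024 billion.
ΔM = M₂ − M₁ = 11931.5024 − 4779.6672 = 7151.8352 billion.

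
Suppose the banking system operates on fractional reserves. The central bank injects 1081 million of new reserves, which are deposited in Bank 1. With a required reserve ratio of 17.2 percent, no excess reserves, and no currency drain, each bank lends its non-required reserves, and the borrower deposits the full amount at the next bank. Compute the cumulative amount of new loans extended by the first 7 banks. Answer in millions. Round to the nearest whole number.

3815 million

Bank i lends (1 − rr)^i of the original deposit: Bank 1 lends 1081·0.8280 = 895.0680, Bank 2 lends 1081·0.8280² ≈ 741.1163, and so on.
Summing a geometric series: total = 1081·[0.8280·(1 − 0.8280^7) / (1 − 0.8280)] ≈ 3815.4027 million.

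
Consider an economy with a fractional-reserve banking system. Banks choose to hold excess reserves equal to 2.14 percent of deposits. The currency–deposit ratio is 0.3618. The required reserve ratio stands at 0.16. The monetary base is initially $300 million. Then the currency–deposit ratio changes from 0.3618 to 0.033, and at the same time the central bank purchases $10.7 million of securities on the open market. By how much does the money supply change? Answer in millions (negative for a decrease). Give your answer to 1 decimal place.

Before: m₁ = (1 + 0.3618) / (0.16 + 0.0214 + 0.3618) ≈ 2.50700, MB₁ = 300, so M₁ = 2.50700 × 300 = 752.1 million.
After: m₂ = (1 + 0.033) / (0.16 + 0.0214 + 0.033) ≈ 4.81810, MB₂ = 300 + 10.7 = 310.7, so M₂ = 4.81810 × 310.7 ≈ 1496.9837 million.
ΔM = M₂ − M₁ = 1496.9837 − 752.1 = 744.8837 million.

$744.9 million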